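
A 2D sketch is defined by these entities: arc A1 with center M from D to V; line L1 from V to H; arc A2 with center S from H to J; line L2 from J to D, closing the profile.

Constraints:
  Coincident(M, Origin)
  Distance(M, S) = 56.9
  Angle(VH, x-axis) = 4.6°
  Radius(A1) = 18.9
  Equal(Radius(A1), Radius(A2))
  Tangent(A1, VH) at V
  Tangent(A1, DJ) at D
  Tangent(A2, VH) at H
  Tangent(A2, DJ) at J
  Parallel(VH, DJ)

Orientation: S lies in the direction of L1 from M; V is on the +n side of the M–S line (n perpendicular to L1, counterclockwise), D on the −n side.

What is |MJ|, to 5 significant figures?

59.957

The slot axis is L1's direction at 4.6°, so u = (cos 4.6°, sin 4.6°) = (0.99678, 0.080199) and n = (−sin 4.6°, cos 4.6°) = (-0.080199, 0.99678). M is at the origin and S lies 56.9 along u from M, so S = 56.9·u = (56.717, 4.5633). Tangency of A1 to both parallel lines with radius 18.9 puts V and D at M ± 18.9·n: V = (-1.5158, 18.839), D = (1.5158, -18.839). Equal radii place H and J the same way about S: H = S + 18.9·n = (55.201, 23.402), J = S − 18.9·n = (58.232, -14.276). Then |MJ| = |J − M| = 59.957.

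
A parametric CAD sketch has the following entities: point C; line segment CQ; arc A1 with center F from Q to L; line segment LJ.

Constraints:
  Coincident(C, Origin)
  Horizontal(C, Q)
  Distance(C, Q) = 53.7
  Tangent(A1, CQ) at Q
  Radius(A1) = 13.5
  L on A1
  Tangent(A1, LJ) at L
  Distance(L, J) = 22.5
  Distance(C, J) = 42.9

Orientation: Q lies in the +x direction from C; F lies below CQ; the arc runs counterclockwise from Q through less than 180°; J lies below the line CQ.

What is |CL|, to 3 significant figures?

42.2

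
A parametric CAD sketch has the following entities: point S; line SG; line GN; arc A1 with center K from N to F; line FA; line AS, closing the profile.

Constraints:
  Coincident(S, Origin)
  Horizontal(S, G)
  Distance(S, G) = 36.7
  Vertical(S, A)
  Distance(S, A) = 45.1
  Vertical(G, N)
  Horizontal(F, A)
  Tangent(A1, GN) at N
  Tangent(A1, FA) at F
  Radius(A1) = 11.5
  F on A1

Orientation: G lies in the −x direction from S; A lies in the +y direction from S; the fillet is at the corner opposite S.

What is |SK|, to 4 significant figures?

42.00

S and A share the same x with |SA| = 45.1 and A on the +y side, so A = (0.000, 45.10). The virtual corner opposite S is at (-36.70, 45.10). Since A1 is tangent to GN there, KN ⟂ GN and A1 meets FA tangentially, so KF is at right angles to FA, with radius 11.5, so the center K sits 11.5 in from both sides at K = (-25.20, 33.60). Then |SK| = |K − S| = 42.00.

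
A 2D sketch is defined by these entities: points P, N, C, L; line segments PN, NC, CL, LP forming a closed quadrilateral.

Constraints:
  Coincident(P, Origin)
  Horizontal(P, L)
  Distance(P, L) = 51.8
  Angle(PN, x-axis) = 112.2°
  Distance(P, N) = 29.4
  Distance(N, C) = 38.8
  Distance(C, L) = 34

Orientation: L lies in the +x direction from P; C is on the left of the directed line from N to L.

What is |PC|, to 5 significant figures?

36.417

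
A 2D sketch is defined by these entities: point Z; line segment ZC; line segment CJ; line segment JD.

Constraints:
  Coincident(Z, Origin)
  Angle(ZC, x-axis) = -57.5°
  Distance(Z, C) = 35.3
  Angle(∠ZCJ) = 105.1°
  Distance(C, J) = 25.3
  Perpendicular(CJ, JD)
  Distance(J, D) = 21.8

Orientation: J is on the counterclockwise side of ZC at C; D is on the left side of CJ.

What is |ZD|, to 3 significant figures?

36.6

∠ZCJ = 105.1°, so CJ runs at -57.5° + (180° − 105.1°) = 17.4° from the x-axis; with |CJ| = 25.3, J = C + 25.3·(cos 17.4°, sin 17.4°) = (43.1, -22.2). CJ is perpendicular to JD; with |JD| = 21.8 on the left of CJ, D = J + 21.8·(-0.299, 0.954) = (36.6, -1.40). Then |ZD| = |D − Z| = 36.6.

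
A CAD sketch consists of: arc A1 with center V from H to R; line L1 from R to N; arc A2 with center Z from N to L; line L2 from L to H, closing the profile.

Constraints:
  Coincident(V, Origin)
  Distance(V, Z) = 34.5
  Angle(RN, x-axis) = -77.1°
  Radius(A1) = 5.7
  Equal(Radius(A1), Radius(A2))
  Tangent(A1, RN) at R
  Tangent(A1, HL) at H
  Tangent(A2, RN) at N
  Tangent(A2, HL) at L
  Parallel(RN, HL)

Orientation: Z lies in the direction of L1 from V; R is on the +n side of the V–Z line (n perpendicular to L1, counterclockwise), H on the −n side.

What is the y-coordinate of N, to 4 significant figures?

-32.36

Tangency of A1 to both parallel lines with radius 5.7 puts R and H at V ± 5.7·n: R = (5.556, 1.273), H = (-5.556, -1.273). Equal radii place N and L the same way about Z: N = Z + 5.7·n = (13.26, -32.36), L = Z − 5.7·n = (2.146, -34.90). So N.y = -32.36.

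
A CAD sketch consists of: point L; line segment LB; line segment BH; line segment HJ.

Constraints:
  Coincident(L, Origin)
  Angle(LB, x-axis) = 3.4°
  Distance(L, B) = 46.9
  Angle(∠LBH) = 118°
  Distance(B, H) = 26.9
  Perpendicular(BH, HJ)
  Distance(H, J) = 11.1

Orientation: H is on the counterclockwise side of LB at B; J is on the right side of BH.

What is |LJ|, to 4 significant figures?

71.77

L is at the origin; LB runs at 3.4° with length 46.9, so B = 46.9·(cos 3.4°, sin 3.4°) = (46.82, 2.781). ∠LBH = 118.0°, so BH runs at 3.4° + (180° − 118.0°) = 65.40° from the x-axis; with |BH| = 26.9, H = B + 26.9·(cos 65.40°, sin 65.40°) = (58.02, 27.24). The perpendicularity gives HJ at right angles to BH; with |HJ| = 11.1 on the right of BH, J = H + 11.1·(0.9092, -0.4163) = (68.11, 22.62). Then |LJ| = |J − L| = 71.77.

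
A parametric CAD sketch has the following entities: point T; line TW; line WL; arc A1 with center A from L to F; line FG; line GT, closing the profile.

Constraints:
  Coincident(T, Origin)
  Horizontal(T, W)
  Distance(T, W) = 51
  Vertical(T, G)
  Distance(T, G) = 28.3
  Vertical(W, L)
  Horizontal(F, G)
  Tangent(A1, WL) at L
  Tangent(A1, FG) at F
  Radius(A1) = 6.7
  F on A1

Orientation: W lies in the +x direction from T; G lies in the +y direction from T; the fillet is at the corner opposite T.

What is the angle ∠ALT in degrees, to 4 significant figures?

22.95°

T is at the origin; TW is horizontal with |TW| = 51.0 and W on the +x side, so W = (51.00, 0.000). T and G share the same x with |TG| = 28.3 and G on the +y side, so G = (0.000, 28.30). The virtual corner opposite T is at (51.00, 28.30). The tangent condition forces AL to be normal to WL and the tangent condition forces AF to be normal to FG, with radius 6.7, so the center A sits 6.7 in from both sides at A = (44.30, 21.60). That places the tangent points at L = (51.00, 21.60) on WL and F = (44.30, 28.30) on FG. Then cos ∠ALT = LA·LT / (|LA||LT|), giving 22.95°.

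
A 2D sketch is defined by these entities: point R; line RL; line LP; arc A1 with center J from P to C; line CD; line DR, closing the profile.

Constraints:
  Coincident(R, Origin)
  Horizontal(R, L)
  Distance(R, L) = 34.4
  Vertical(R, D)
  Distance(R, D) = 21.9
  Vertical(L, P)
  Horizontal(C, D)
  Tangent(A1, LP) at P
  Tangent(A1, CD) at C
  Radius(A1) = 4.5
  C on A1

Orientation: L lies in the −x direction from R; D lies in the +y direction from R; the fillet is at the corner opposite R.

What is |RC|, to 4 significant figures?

37.06

R is at the origin; R and L share the same y with |RL| = 34.4 and L on the −x side, so L = (-34.40, 0.000). RD is vertical with |RD| = 21.9 and D on the +y side, so D = (0.000, 21.90). The virtual corner opposite R is at (-34.40, 21.90). Since A1 is tangent to LP there, JP ⟂ LP and the tangent condition forces JC to be normal to CD, with radius 4.5, so the center J sits 4.5 in from both sides at J = (-29.90, 17.40). That places the tangent points at P = (-34.40, 17.40) on LP and C = (-29.90, 21.90) on CD. Then |RC| = |C − R| = 37.06.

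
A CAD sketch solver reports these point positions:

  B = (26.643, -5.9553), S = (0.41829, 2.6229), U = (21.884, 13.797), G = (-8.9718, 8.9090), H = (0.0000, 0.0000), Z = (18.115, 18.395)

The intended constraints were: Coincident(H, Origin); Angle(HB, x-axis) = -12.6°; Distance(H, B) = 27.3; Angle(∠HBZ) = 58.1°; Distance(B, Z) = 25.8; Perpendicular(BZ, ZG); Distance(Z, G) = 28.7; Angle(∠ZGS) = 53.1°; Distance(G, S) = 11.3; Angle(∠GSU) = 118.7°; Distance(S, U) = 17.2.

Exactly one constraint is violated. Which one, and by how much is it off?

Distance(S, U) = 17.2 — off by 7.00.

H = (0.00, 0.00) ✓; HB at -12.60° ✓; |HB| = 27.30 ✓; ∠HBZ = 58.10° ✓; |BZ| = 25.80 ✓; ∠(BZ, ZG) = 90.00° ✓; |ZG| = 28.70 ✓; ∠ZGS = 53.10° ✓; |GS| = 11.30 ✓; ∠GSU = 118.7° ✓; |SU| = 24.20 ✗.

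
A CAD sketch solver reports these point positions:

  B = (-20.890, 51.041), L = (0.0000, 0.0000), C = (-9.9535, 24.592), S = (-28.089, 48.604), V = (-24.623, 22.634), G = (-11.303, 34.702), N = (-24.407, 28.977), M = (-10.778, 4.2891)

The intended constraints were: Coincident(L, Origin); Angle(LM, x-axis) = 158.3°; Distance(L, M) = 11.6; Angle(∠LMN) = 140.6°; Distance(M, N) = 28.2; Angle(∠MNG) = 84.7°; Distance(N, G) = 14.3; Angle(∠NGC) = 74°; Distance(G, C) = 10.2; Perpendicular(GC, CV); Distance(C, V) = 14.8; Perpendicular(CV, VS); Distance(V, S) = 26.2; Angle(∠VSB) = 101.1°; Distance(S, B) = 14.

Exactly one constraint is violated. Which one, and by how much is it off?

Distance(S, B) = 14 — off by 6.40.

L = (0.00, 0.00) ✓; LM at 158.3° ✓; |LM| = 11.60 ✓; ∠LMN = 140.6° ✓; |MN| = 28.20 ✓; ∠MNG = 84.70° ✓; |NG| = 14.30 ✓; ∠NGC = 74.00° ✓; |GC| = 10.20 ✓; ∠(GC, CV) = 90.00° ✓; |CV| = 14.80 ✓; ∠(CV, VS) = 90.00° ✓; |VS| = 26.20 ✓; ∠VSB = 101.1° ✓; |SB| = 7.600 ✗.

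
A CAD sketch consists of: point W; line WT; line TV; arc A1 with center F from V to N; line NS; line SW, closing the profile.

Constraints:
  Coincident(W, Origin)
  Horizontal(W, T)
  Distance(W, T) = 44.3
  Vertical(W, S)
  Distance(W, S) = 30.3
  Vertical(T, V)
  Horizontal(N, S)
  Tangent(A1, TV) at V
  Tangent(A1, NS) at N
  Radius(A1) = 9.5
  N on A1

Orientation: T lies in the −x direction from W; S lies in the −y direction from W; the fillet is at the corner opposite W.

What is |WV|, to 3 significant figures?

48.9

The virtual corner opposite W is at (-44.3, -30.3). A1 meets TV tangentially, so FV is at right angles to TV and A1 meets NS tangentially, so FN is at right angles to NS, with radius 9.5, so the center F sits 9.5 in from both sides at F = (-34.8, -20.8). That places the tangent points at V = (-44.3, -20.8) on TV and N = (-34.8, -30.3) on NS. Then |WV| = |V − W| = 48.9.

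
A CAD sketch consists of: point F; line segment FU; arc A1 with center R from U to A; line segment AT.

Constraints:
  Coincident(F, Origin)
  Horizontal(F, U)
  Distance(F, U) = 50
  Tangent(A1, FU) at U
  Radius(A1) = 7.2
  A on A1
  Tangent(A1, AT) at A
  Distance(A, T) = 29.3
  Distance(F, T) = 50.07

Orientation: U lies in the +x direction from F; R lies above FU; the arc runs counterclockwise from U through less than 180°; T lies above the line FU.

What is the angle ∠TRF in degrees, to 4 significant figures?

71.74°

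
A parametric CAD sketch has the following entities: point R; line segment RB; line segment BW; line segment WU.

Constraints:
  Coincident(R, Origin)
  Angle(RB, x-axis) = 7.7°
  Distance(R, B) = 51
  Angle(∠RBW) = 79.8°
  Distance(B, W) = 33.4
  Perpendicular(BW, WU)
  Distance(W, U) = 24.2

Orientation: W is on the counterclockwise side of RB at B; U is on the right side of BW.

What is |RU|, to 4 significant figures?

78.28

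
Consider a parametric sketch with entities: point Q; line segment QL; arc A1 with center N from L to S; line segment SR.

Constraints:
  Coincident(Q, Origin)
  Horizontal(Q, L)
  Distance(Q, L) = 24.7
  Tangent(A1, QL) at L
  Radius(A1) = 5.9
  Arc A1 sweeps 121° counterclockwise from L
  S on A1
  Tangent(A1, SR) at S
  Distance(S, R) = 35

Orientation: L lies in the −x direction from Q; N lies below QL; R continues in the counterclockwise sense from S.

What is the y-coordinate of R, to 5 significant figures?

-38.940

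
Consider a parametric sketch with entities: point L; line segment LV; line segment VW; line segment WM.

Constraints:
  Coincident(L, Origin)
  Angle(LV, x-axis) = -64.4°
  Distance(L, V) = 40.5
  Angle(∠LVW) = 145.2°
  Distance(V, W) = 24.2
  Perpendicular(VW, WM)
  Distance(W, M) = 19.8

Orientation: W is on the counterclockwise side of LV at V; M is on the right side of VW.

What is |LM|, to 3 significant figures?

71.7

∠LVW = 145.2°, so VW runs at -64.4° + (180° − 145.2°) = -29.6° from the x-axis; with |VW| = 24.2, W = V + 24.2·(cos -29.6°, sin -29.6°) = (38.5, -48.5). The perpendicularity gives WM at right angles to VW; with |WM| = 19.8 on the right of VW, M = W + 19.8·(-0.494, -0.869) = (28.8, -65.7). Then |LM| = |M − L| = 71.7.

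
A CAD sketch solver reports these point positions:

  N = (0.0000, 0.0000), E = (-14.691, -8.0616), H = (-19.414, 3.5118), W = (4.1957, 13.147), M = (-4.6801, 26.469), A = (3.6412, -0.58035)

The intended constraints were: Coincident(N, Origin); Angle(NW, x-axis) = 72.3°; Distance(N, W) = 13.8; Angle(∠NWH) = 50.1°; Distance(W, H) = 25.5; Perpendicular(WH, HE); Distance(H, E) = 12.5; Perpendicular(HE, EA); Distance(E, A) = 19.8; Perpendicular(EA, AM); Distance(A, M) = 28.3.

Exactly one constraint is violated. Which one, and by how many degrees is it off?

Perpendicular(EA, AM) — off by 5.10°.

N = (0.00, 0.00) ✓; NW at 72.30° ✓; |NW| = 13.80 ✓; ∠NWH = 50.10° ✓; |WH| = 25.50 ✓; ∠(WH, HE) = 90.00° ✓; |HE| = 12.50 ✓; ∠(HE, EA) = 90.00° ✓; |EA| = 19.80 ✓; ∠(EA, AM) = 84.90° ✗; |AM| = 28.30 ✓.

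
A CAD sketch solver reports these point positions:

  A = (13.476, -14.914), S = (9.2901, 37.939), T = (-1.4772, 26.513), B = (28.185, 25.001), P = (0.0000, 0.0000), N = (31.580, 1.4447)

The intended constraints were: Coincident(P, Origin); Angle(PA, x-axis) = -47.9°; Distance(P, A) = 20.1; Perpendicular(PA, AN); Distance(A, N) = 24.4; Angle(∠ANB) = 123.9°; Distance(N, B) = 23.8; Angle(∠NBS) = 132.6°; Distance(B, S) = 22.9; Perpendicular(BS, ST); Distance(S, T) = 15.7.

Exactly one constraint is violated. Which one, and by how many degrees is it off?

Perpendicular(BS, ST) — off by 8.90°.

P = (0.00, 0.00) ✓; PA at -47.90° ✓; |PA| = 20.10 ✓; ∠(PA, AN) = 90.00° ✓; |AN| = 24.40 ✓; ∠ANB = 123.9° ✓; |NB| = 23.80 ✓; ∠NBS = 132.6° ✓; |BS| = 22.90 ✓; ∠(BS, ST) = 81.10° ✗; |ST| = 15.70 ✓.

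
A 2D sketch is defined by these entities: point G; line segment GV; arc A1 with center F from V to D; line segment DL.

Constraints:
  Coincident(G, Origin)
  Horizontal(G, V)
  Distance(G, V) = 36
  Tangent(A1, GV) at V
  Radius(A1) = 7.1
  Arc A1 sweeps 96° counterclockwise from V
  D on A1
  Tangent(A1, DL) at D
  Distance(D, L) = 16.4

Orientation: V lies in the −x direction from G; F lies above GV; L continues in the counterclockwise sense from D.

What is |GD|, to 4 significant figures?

29.98

The tangent condition forces FV to be normal to GV, so F = V + (0, 7.1) = (-36.00, 7.100). On A1, V sits at bearing -90° from F; a 96° counterclockwise sweep puts D at bearing 6°, so D = F + 7.1·(cos 6°, sin 6°) = (-28.94, 7.842). Then |GD| = |D − G| = 29.98.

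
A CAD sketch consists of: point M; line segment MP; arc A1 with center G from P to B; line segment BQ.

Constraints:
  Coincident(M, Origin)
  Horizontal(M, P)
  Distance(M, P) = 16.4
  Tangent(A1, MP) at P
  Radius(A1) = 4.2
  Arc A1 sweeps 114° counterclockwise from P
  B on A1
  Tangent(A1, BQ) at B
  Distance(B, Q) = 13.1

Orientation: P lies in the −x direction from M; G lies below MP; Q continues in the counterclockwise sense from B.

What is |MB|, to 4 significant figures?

21.08

The tangent condition forces GP to be normal to MP, so G = P + (0, -4.2) = (-16.40, -4.200). On A1, P sits at bearing 90° from G; a 114° counterclockwise sweep puts B at bearing 204°, so B = G + 4.2·(cos 204°, sin 204°) = (-20.24, -5.908). Then |MB| = |B − M| = 21.08.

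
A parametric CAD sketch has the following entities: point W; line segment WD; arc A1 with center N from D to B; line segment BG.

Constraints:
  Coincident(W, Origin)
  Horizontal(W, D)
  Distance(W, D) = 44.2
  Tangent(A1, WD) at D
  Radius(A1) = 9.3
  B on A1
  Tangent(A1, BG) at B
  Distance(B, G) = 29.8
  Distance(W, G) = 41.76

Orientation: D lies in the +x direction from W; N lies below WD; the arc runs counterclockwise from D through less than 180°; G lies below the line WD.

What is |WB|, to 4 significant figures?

36.03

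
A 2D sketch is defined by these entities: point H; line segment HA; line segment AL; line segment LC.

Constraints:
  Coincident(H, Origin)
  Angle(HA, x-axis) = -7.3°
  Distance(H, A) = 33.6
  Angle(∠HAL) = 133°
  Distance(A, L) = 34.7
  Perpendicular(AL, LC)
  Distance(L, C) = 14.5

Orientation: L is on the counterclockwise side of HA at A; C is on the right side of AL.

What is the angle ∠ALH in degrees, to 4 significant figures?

23.10°

H is at the origin; HA runs at -7.3° with length 33.6, so A = 33.6·(cos -7.3°, sin -7.3°) = (33.33, -4.269). ∠HAL = 133.0°, so AL runs at -7.3° + (180° − 133.0°) = 39.70° from the x-axis; with |AL| = 34.7, L = A + 34.7·(cos 39.70°, sin 39.70°) = (60.03, 17.90). Then cos ∠ALH = LA·LH / (|LA||LH|), giving 23.10°.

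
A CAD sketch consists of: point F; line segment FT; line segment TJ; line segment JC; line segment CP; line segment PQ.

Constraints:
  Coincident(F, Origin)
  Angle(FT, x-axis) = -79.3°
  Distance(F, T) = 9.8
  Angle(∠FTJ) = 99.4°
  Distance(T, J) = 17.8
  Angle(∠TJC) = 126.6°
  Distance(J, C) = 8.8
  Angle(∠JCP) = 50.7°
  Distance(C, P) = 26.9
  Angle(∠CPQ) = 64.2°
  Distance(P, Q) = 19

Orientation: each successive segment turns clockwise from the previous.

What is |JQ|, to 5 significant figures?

16.628

F is at the origin; FT runs at -79.3° with length 9.8, so T = (1.8195, -9.6296). ∠FTJ = 99.4° gives TJ at -159.90° from the x-axis; with |TJ| = 17.8, J = (-14.896, -15.747). ∠TJC = 126.6° gives JC at 146.70° from the x-axis; with |JC| = 8.8, C = (-22.251, -10.915). ∠JCP = 50.7° gives CP at 17.400° from the x-axis; with |CP| = 26.9, P = (3.4176, -2.8711). ∠CPQ = 64.2° gives PQ at -98.400° from the x-axis; with |PQ| = 19.0, Q = (0.64204, -21.667). Then |JQ| = |Q − J| = 16.628.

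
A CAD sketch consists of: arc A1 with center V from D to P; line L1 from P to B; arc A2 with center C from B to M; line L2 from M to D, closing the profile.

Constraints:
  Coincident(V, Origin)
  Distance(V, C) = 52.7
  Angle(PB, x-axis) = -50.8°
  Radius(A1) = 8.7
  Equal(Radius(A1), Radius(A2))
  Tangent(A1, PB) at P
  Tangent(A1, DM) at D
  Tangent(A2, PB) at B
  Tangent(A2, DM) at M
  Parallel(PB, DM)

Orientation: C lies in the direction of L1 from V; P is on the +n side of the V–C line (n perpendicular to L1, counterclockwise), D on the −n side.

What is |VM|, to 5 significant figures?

53.413

Tangency of A1 to both parallel lines with radius 8.7 puts P and D at V ± 8.7·n: P = (6.7420, 5.4987), D = (-6.7420, -5.4987). Equal radii place B and M the same way about C: B = C + 8.7·n = (40.050, -35.341), M = C − 8.7·n = (26.566, -46.338). Then |VM| = |M − V| = 53.413.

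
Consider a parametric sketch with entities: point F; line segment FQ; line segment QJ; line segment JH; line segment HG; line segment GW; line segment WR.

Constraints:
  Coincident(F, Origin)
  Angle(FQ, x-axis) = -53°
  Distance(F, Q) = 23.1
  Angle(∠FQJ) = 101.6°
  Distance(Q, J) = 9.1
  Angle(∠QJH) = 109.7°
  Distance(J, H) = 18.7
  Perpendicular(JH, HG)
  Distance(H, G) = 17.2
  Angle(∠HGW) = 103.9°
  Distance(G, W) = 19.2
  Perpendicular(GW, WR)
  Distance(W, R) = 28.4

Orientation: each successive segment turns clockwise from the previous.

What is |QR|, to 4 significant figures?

14.79

F is at the origin; FQ runs at -53.0° with length 23.1, so Q = (13.90, -18.45). ∠FQJ = 101.6° gives QJ at -131.4° from the x-axis; with |QJ| = 9.1, J = (7.884, -25.27). ∠QJH = 109.7° gives JH at 158.3° from the x-axis; with |JH| = 18.7, H = (-9.491, -18.36). JH is perpendicular to HG, so HG runs at 68.30°; with |HG| = 17.2, G = (-3.131, -2.379). ∠HGW = 103.9° gives GW at -7.800° from the x-axis; with |GW| = 19.2, W = (15.89, -4.985). The perpendicularity gives WR at right angles to GW, so WR runs at -97.80°; with |WR| = 28.4, R = (12.04, -33.12). Then |QR| = |R − Q| = 14.79.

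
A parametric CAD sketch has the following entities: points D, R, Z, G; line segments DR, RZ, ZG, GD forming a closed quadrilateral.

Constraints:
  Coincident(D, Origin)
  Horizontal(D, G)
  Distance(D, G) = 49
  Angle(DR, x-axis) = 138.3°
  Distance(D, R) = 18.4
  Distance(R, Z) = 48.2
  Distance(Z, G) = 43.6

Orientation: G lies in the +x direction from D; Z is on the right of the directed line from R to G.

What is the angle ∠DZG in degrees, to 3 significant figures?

80.7°

Checks: |RZ| = 48.20 ✓; |ZG| = 43.60 ✓.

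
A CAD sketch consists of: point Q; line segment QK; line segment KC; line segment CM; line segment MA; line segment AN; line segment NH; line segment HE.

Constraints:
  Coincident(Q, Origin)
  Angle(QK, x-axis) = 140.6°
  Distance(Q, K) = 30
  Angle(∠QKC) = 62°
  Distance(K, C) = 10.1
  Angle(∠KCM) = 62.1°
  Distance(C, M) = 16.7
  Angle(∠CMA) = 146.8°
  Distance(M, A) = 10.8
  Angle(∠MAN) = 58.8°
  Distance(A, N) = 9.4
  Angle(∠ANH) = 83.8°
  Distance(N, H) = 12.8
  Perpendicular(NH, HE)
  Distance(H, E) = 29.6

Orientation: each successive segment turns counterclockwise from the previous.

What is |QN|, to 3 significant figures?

26.2

Q is at the origin; QK runs at 140.6° with length 30.0, so K = (-23.2, 19.0). ∠QKC = 62.0° gives KC at -101° from the x-axis; with |KC| = 10.1, C = (-25.2, 9.14). ∠KCM = 62.1° gives CM at 16.5° from the x-axis; with |CM| = 16.7, M = (-9.17, 13.9). ∠CMA = 146.8° gives MA at 49.7° from the x-axis; with |MA| = 10.8, A = (-2.18, 22.1). ∠MAN = 58.8° gives AN at 171° from the x-axis; with |AN| = 9.4, N = (-11.5, 23.6). Then |QN| = |N − Q| = 26.2.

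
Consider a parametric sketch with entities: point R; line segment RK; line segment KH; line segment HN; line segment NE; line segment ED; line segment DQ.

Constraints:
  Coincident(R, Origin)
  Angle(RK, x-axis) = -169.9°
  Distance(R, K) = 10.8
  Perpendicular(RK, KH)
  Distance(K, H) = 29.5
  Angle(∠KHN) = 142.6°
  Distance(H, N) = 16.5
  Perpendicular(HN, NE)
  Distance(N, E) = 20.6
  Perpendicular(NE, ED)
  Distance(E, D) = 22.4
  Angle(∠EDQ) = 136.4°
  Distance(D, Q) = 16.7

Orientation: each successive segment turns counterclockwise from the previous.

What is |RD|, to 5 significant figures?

12.460

R is at the origin; RK runs at -169.9° with length 10.8, so K = (-10.633, -1.8940). RK is perpendicular to KH, so KH runs at -79.900°; with |KH| = 29.5, H = (-5.4593, -30.937). ∠KHN = 142.6° gives HN at -42.500° from the x-axis; with |HN| = 16.5, N = (6.7058, -42.084). HN is perpendicular to NE, so NE runs at 47.500°; with |NE| = 20.6, E = (20.623, -26.896). NE is perpendicular to ED, so ED runs at 137.50°; with |ED| = 22.4, D = (4.1079, -11.763). Then |RD| = |D − R| = 12.460.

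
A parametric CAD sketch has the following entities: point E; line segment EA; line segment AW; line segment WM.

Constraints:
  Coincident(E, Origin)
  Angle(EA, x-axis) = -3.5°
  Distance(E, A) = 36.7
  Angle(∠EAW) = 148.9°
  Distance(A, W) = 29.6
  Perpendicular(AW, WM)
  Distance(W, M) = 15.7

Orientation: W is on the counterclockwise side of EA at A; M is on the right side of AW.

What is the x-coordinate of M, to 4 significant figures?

70.14

E is at the origin; EA runs at -3.5° with length 36.7, so A = 36.7·(cos -3.5°, sin -3.5°) = (36.63, -2.240). ∠EAW = 148.9°, so AW runs at -3.5° + (180° − 148.9°) = 27.60° from the x-axis; with |AW| = 29.6, W = A + 29.6·(cos 27.60°, sin 27.60°) = (62.86, 11.47). AW ⟂ WM; with |WM| = 15.7 on the right of AW, M = W + 15.7·(0.4633, -0.8862) = (70.14, -2.440). So M.x = 70.14.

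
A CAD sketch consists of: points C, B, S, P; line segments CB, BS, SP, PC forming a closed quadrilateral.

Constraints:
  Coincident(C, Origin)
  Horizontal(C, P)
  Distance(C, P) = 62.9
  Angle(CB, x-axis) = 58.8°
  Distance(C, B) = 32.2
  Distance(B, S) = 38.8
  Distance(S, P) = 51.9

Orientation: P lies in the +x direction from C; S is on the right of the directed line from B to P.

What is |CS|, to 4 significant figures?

16.41

Checks: |BS| = 38.80 ✓; |SP| = 51.90 ✓.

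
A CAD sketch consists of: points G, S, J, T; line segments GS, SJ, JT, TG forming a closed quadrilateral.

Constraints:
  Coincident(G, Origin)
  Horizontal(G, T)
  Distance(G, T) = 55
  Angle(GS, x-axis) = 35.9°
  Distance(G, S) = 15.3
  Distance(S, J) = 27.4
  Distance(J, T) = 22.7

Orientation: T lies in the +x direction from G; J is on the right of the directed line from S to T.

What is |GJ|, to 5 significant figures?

34.767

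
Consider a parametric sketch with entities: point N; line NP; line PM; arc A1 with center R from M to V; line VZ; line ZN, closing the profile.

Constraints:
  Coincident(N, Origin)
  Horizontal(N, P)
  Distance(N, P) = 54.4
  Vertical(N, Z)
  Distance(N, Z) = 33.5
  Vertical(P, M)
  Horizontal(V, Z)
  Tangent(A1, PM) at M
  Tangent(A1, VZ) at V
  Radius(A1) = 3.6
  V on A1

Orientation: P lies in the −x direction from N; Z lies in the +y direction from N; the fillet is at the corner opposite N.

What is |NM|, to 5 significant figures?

62.076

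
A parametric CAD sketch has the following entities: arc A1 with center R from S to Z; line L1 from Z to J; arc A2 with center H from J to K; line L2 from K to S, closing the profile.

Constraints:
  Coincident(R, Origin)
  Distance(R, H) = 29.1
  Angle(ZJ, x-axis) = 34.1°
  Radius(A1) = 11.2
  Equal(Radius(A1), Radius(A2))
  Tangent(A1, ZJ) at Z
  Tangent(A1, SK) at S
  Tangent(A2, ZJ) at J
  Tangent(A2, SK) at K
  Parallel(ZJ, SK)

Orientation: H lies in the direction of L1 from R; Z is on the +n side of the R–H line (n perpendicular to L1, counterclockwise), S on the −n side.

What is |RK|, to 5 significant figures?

31.181

Tangency of A1 to both parallel lines with radius 11.2 puts Z and S at R ± 11.2·n: Z = (-6.2792, 9.2743), S = (6.2792, -9.2743). Equal radii place J and K the same way about H: J = H + 11.2·n = (17.817, 25.589), K = H − 11.2·n = (30.376, 7.0403). Then |RK| = |K − R| = 31.181.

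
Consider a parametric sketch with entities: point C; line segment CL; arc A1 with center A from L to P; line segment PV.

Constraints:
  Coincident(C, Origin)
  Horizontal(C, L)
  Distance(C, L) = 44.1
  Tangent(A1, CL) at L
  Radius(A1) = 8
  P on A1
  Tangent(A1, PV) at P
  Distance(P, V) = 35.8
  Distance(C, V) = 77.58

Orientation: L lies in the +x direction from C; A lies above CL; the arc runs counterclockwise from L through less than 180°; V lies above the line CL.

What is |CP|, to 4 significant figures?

51.09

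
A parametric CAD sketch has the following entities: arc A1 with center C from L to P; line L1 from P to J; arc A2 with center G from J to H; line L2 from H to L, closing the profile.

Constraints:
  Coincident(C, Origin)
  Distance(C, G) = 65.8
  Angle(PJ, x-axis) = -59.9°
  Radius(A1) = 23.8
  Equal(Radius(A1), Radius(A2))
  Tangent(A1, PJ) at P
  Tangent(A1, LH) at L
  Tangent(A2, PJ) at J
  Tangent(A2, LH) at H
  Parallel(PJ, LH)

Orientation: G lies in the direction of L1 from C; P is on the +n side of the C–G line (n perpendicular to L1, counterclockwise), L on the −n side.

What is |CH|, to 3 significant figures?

70.0

Tangency of A1 to both parallel lines with radius 23.8 puts P and L at C ± 23.8·n: P = (20.6, 11.9), L = (-20.6, -11.9). Equal radii place J and H the same way about G: J = G + 23.8·n = (53.6, -45.0), H = G − 23.8·n = (12.4, -68.9). Then |CH| = |H − C| = 70.0.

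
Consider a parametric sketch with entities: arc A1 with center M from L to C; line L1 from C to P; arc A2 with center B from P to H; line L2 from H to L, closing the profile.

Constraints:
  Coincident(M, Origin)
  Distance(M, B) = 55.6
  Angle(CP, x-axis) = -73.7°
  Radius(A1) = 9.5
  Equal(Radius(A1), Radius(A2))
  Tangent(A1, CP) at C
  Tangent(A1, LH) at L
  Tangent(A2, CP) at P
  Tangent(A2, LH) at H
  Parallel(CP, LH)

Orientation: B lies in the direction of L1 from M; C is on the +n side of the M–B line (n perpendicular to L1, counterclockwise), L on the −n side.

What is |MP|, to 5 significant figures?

56.406

Tangency of A1 to both parallel lines with radius 9.5 puts C and L at M ± 9.5·n: C = (9.1182, 2.6663), L = (-9.1182, -2.6663). Equal radii place P and H the same way about B: P = B + 9.5·n = (24.723, -50.699), H = B − 9.5·n = (6.4869, -56.032). Then |MP| = |P − M| = 56.406.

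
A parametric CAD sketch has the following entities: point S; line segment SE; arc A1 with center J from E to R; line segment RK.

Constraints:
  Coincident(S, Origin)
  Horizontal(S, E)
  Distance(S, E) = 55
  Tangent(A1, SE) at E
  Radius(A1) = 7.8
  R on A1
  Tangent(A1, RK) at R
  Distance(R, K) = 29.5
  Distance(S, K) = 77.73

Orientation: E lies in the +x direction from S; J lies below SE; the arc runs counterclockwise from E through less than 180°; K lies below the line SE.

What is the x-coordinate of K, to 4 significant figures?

69.61

Checks: |JE| = 7.800 ✓; |JR| = 7.800 ✓; ∠(JR, RK) = 90.00° ✓; |RK| = 29.50 ✓; |SK| = 77.73 ✓.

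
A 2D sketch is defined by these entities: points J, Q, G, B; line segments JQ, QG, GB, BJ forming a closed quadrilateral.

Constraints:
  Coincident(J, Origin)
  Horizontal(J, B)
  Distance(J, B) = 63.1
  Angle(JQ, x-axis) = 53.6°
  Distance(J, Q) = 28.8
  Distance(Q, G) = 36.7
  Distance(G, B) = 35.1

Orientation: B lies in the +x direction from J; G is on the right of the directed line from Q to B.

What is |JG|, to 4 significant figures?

31.89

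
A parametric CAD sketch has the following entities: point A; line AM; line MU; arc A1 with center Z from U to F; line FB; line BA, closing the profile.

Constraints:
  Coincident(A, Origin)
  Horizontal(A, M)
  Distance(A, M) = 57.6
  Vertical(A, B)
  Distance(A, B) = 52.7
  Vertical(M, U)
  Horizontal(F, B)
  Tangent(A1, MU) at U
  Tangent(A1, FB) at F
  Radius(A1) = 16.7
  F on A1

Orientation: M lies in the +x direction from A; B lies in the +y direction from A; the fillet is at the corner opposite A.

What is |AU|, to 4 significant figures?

67.92

A is at the origin; A and M share the same y with |AM| = 57.6 and M on the +x side, so M = (57.60, 0.000). AB is vertical with |AB| = 52.7 and B on the +y side, so B = (0.000, 52.70). The virtual corner opposite A is at (57.60, 52.70). Tangency of A1 to MU means the radius ZU is perpendicular to MU and A1 meets FB tangentially, so ZF is at right angles to FB, with radius 16.7, so the center Z sits 16.7 in from both sides at Z = (40.90, 36.00). That places the tangent points at U = (57.60, 36.00) on MU and F = (40.90, 52.70) on FB. Then |AU| = |U − A| = 67.92.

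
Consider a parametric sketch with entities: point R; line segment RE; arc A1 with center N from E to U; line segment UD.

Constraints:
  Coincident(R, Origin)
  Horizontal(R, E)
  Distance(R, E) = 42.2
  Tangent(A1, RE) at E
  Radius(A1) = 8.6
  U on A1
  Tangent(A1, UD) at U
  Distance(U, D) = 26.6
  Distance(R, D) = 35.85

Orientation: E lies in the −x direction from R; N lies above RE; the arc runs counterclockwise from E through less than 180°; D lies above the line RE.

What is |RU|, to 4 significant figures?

34.89

Checks: |RE| = 42.20 ✓; |NU| = 8.600 ✓; ∠(NU, UD) = 90.00° ✓; |UD| = 26.60 ✓; |RD| = 35.85 ✓.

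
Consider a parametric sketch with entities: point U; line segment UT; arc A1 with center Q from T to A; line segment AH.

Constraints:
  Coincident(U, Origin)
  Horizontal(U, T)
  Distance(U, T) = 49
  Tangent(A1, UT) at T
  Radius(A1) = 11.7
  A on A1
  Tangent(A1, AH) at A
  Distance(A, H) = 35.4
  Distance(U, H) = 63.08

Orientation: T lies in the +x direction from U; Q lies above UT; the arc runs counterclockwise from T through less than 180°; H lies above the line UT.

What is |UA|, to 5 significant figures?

61.636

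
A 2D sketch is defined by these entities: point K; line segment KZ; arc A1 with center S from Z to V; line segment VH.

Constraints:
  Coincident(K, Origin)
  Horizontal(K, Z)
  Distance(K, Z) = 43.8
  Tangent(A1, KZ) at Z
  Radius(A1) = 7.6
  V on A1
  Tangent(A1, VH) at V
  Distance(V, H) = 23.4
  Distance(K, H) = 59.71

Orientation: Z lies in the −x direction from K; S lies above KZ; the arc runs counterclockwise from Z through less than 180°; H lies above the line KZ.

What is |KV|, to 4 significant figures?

39.42

Checks: K.y = 0.00, Z.y = 0.00 ✓; |SV| = 7.600 ✓; ∠(SV, VH) = 90.00° ✓; |VH| = 23.40 ✓; |KH| = 59.71 ✓.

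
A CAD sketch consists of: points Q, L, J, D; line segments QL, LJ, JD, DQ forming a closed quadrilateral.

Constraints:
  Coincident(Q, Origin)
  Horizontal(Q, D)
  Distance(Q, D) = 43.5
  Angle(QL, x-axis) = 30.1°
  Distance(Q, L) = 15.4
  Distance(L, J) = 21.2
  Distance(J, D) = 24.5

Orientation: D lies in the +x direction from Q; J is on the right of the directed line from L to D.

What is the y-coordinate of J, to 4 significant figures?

-11.64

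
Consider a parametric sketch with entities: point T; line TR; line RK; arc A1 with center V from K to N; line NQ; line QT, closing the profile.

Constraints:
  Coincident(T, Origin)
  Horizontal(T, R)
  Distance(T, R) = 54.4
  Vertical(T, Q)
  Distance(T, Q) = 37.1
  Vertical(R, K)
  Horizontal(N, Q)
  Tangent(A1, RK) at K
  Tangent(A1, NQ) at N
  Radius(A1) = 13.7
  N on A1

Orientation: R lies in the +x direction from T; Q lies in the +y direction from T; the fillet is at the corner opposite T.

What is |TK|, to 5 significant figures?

59.219

T is at the origin; T and R share the same y with |TR| = 54.4 and R on the +x side, so R = (54.400, 0.0000). TQ is vertical with |TQ| = 37.1 and Q on the +y side, so Q = (0.0000, 37.100). The virtual corner opposite T is at (54.400, 37.100). Tangency of A1 to RK means the radius VK is perpendicular to RK and tangency of A1 to NQ means the radius VN is perpendicular to NQ, with radius 13.7, so the center V sits 13.7 in from both sides at V = (40.700, 23.400). That places the tangent points at K = (54.400, 23.400) on RK and N = (40.700, 37.100) on NQ. Then |TK| = |K − T| = 59.219.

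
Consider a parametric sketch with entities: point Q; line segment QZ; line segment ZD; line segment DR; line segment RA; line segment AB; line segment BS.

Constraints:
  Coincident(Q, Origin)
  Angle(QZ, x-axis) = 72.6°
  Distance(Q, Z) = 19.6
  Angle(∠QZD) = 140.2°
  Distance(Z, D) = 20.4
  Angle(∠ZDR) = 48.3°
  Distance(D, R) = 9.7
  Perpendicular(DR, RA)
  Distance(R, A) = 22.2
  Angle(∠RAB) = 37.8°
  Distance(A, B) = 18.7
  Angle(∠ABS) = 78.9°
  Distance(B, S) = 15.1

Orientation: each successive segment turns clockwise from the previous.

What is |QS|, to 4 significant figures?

27.50

∠RAB = 37.8° gives AB at 28.90° from the x-axis; with |AB| = 18.7, B = (15.95, 32.64). ∠ABS = 78.9° gives BS at -72.20° from the x-axis; with |BS| = 15.1, S = (20.56, 18.27). Then |QS| = |S − Q| = 27.50.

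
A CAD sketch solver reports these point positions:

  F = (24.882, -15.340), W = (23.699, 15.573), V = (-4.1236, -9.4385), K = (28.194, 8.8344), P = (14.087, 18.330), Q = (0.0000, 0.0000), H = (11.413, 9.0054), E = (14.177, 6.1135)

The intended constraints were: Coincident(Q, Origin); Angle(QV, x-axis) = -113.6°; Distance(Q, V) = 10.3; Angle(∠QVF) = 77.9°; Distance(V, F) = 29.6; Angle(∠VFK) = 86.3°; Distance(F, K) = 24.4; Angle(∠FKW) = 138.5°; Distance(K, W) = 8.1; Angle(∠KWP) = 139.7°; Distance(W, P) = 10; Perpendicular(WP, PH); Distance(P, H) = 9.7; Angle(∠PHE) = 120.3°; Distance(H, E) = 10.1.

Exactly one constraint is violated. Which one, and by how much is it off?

Distance(H, E) = 10.1 — off by 6.10.

Q = (0.00, 0.00) ✓; QV at -113.6° ✓; |QV| = 10.30 ✓; ∠QVF = 77.90° ✓; |VF| = 29.60 ✓; ∠VFK = 86.30° ✓; |FK| = 24.40 ✓; ∠FKW = 138.5° ✓; |KW| = 8.100 ✓; ∠KWP = 139.7° ✓; |WP| = 10.00 ✓; ∠(WP, PH) = 90.00° ✓; |PH| = 9.700 ✓; ∠PHE = 120.3° ✓; |HE| = 4.000 ✗.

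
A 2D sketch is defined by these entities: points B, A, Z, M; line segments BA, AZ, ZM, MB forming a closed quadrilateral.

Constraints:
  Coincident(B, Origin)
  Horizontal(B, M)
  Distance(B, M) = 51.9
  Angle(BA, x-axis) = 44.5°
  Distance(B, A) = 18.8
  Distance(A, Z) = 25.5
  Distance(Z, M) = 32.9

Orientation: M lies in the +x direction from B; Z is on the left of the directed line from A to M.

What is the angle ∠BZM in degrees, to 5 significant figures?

83.317°

B is at the origin; BM is horizontal with |BM| = 51.9 and M in +x, so M = (51.9, 0). BA runs at 44.5° with |BA| = 18.8, so A = (13.409, 13.177). Z is determined by |AZ| = 25.5 and |ZM| = 32.9 together: it lies at the intersection of circle(A, 25.5) and circle(M, 32.9). With |AM| = 40.684, the foot of the radical line on AM is 15.031 from A and the perpendicular offset is √(25.5² − 15.031²) = 20.599. Taking the left-of-AM solution: Z = (34.302, 27.798).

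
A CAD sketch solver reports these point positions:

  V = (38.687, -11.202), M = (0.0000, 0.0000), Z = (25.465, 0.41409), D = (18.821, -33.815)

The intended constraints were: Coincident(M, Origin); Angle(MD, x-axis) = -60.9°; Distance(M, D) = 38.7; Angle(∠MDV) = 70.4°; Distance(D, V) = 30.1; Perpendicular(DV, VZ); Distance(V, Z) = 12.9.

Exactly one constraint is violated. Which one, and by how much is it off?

Distance(V, Z) = 12.9 — off by 4.70.

M = (0.00, 0.00) ✓; MD at -60.90° ✓; |MD| = 38.70 ✓; ∠MDV = 70.40° ✓; |DV| = 30.10 ✓; ∠(DV, VZ) = 90.00° ✓; |VZ| = 17.60 ✗.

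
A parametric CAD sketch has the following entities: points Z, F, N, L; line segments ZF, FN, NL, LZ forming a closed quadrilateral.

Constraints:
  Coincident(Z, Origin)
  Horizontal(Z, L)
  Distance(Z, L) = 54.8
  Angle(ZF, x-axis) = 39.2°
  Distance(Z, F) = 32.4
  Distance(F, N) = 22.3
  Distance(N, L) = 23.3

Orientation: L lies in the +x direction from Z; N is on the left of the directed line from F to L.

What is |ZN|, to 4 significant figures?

52.24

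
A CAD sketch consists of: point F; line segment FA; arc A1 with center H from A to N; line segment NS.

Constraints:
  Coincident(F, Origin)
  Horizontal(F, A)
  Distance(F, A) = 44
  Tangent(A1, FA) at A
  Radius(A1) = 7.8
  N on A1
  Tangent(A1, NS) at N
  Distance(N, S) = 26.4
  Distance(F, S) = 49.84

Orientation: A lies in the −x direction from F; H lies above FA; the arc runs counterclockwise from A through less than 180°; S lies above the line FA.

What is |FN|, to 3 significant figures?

37.0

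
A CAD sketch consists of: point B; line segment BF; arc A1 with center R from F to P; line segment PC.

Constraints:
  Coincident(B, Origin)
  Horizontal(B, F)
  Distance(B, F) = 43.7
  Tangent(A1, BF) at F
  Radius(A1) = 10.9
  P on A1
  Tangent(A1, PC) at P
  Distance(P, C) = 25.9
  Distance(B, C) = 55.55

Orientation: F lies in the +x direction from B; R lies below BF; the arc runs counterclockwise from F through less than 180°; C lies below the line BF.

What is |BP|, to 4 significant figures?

35.88

Checks: B = (0.00, 0.00) ✓; |RP| = 10.90 ✓; ∠(RP, PC) = 90.00° ✓; |PC| = 25.90 ✓; |BC| = 55.55 ✓.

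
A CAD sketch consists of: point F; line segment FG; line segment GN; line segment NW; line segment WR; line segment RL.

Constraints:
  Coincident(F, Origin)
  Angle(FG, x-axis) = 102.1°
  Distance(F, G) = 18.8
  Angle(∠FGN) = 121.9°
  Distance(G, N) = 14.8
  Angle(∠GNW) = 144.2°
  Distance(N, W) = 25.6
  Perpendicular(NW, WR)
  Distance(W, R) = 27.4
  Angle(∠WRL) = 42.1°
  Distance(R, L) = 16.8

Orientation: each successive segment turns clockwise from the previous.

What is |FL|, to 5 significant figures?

27.997

F is at the origin; FG runs at 102.1° with length 18.8, so G = (-3.9408, 18.382). ∠FGN = 121.9° gives GN at 44.000° from the x-axis; with |GN| = 14.8, N = (6.7054, 28.663). ∠GNW = 144.2° gives NW at 8.2000° from the x-axis; with |NW| = 25.6, W = (32.044, 32.315). NW is perpendicular to WR, so WR runs at -81.800°; with |WR| = 27.4, R = (35.952, 5.1947). ∠WRL = 42.1° gives RL at 140.30° from the x-axis; with |RL| = 16.8, L = (23.026, 15.926). Then |FL| = |L − F| = 27.997.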